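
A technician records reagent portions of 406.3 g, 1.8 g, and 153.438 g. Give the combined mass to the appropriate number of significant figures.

561.5 g

406.3 g + 1.8 g + 153.438 g = 561.538 g.
Addition/subtraction keeps the fewest decimal places: 406.3 → 1 decimal place, 1.8 → 1 decimal place, 153.438 → 3 decimal places; limit is 1.
Rounded to 1 decimal place: 561.5 g.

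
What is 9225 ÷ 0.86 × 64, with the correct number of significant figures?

6.9 × 10⁵

9225 ÷ 0.86 × 64 = 686511.627907…
Multiplication/division keeps the fewest significant figures: 9225 → 4 s.f., 0.86 → 2 s.f., 64 → 2 s.f.; limit is 2.
Rounded to 2 significant figures: 6.9 × 10⁵.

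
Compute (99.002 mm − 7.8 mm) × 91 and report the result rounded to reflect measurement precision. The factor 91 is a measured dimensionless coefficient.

8.3 × 10³ mm

99.002 mm − 7.8 mm = 91.202 mm; the difference is limited to 1 decimal place (3 s.f.).
Carrying full precision, 91.202 × 91 = 8299.382 mm; 91 has 2 s.f., so the result keeps min(3, 2) = 2 s.f.
Rounded to 2 significant figures: 8.3 × 10³ mm.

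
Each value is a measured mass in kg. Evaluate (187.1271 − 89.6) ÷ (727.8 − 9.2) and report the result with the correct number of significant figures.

187.1271 − 89.6 = 97.5271, limited to 1 d.p. → 3 s.f.; 727.8 − 9.2 = 718.6, limited to 1 d.p. → 4 s.f.
Carrying full precision, 97.5271 ÷ 718.6 = 0.13571820206…; keep min(3, 4) = 3 s.f.
Rounded to 3 significant figures: 0.136.

0.136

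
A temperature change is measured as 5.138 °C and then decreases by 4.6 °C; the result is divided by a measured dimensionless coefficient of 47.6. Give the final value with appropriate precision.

5.138 °C − 4.6 °C = 0.538 °C; the difference is limited to 1 decimal place (1 s.f.).
Carrying full precision, 0.538 ÷ 47.6 = 0.0113025210084… °C; 47.6 has 3 s.f., so the result keeps min(1, 3) = 1 s.f.
Rounded to 1 significant figure: 0.01 °C.

0.01 °C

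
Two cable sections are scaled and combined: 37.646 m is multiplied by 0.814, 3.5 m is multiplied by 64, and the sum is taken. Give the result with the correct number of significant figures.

37.646 × 0.814 = 30.643844 → 30.6 m (3 s.f., last digit at the 10^-1 place).
3.5 × 64 = 224 → 2.2 × 10^2 m (2 s.f., last digit at the 10^1 place).
Sum: 254.643844 m; keep the coarser place, 10^1.
Result: 2.5 × 10^2 m.

2.5 × 10^2 m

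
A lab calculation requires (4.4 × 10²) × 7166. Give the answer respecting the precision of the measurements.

3.2 × 10⁶

(4.4 × 10²) × 7166 = 3153040
Multiplication/division keeps the fewest significant figures: 4.4 × 10² → 2 s.f., 7166 → 4 s.f.; limit is 2.
Rounded to 2 significant figures: 3.2 × 10⁶.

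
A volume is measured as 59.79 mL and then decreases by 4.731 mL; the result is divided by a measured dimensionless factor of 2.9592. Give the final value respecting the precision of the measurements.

18.61 mL

59.79 mL − 4.731 mL = 55.059 mL; the difference is limited to 2 decimal places (4 s.f.).
Carrying full precision, 55.059 ÷ 2.9592 = 18.6060421736… mL; 2.9592 has 5 s.f., so the result keeps min(4, 5) = 4 s.f.
Rounded to 4 significant figures: 18.61 mL.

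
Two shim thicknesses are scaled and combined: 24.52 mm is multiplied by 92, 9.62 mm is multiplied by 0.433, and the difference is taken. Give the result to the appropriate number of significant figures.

24.52 × 92 = 2255.84 → 2.3 × 10³ mm (2 s.f., last digit at the 10^2 place).
9.62 × 0.433 = 4.16546 → 4.17 mm (3 s.f., last digit at the 10^-2 place).
Difference: 2251.67454 mm; keep the coarser place, 10^2.
Result: 2.3 × 10³ mm.

2.3 × 10³ mm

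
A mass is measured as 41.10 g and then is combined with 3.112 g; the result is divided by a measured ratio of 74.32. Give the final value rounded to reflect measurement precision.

41.10 g + 3.112 g = 44.212 g; the sum is limited to 2 decimal places (4 s.f.).
Carrying full precision, 44.212 ÷ 74.32 = 0.594886975242… g; 74.32 has 4 s.f., so the result keeps min(4, 4) = 4 s.f.
Rounded to 4 significant figures: 0.5949 g.

0.5949 g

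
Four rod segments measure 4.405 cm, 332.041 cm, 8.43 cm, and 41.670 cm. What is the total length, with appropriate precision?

4.405 cm + 332.041 cm + 8.43 cm + 41.670 cm = 386.546 cm.
Addition/subtraction keeps the fewest decimal places: 4.405 → 3 decimal places, 332.041 → 3 decimal places, 8.43 → 2 decimal places, 41.670 → 3 decimal places; limit is 2.
Rounded to 2 decimal places: 386.55 cm.

386.55 cm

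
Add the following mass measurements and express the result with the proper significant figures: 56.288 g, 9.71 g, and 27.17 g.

93.17 g

56.288 g + 9.71 g + 27.17 g = 93.168 g.
Addition/subtraction keeps the fewest decimal places: 56.288 → 3 decimal places, 9.71 → 2 decimal places, 27.17 → 2 decimal places; limit is 2.
Rounded to 2 decimal places: 93.17 g.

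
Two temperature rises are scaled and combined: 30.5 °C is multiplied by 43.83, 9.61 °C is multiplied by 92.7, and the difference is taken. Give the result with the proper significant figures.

30.5 × 43.83 = 1336.815 → 1.34 × 10³ °C (3 s.f., last digit at the 10^1 place).
9.61 × 92.7 = 890.847 → 891 °C (3 s.f., last digit at the 10^0 place).
Difference: 445.968 °C; keep the coarser place, 10^1.
Result: 4.5 × 10² °C.

4.5 × 10² °C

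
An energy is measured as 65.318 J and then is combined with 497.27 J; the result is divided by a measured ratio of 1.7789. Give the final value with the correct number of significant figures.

316.26 J

65.318 J + 497.27 J = 562.588 J; the sum is limited to 2 decimal places (5 s.f.).
Carrying full precision, 562.588 ÷ 1.7789 = 316.256113328… J; 1.7789 has 5 s.f., so the result keeps min(5, 5) = 5 s.f.
Rounded to 5 significant figures: 316.26 J.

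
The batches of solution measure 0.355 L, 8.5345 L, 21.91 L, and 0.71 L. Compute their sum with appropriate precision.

0.355 L + 8.5345 L + 21.91 L + 0.71 L = 31.5095 L.
Addition/subtraction keeps the fewest decimal places: 0.355 → 3 decimal places, 8.5345 → 4 decimal places, 21.91 → 2 decimal places, 0.71 → 2 decimal places; limit is 2.
Rounded to 2 decimal places: 31.51 L.

31.51 L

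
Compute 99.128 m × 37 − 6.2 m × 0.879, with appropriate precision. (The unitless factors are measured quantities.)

3.7 × 10^3 m

99.128 × 37 = 3667.736 → 3.7 × 10^3 m (2 s.f., last digit at the 10^2 place).
6.2 × 0.879 = 5.4498 → 5.4 m (2 s.f., last digit at the 10^-1 place).
Difference: 3662.2862 m; keep the coarser place, 10^2.
Result: 3.7 × 10^3 m.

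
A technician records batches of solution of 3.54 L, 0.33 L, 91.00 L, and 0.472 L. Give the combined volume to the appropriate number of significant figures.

3.54 L + 0.33 L + 91.00 L + 0.472 L = 95.342 L.
Addition/subtraction keeps the fewest decimal places: 3.54 → 2 decimal places, 0.33 → 2 decimal places, 91.00 → 2 decimal places, 0.472 → 3 decimal places; limit is 2.
Rounded to 2 decimal places: 95.34 L.

95.34 L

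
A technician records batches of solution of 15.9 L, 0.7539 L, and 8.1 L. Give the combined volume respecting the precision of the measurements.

15.9 L + 0.7539 L + 8.1 L = 24.7539 L.
Addition/subtraction keeps the fewest decimal places: 15.9 → 1 decimal place, 0.7539 → 4 decimal places, 8.1 → 1 decimal place; limit is 1.
Rounded to 1 decimal place: 24.8 L.

24.8 L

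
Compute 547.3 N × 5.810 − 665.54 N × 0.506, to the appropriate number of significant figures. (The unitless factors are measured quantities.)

2.843 × 10^3 N

547.3 × 5.810 = 3179.813 → 3180. N (4 s.f., last digit at the 10^0 place).
665.54 × 0.506 = 336.76324 → 337 N (3 s.f., last digit at the 10^0 place).
Difference: 2843.04976 N; keep the coarser place, 10^0.
Result: 2.843 × 10^3 N.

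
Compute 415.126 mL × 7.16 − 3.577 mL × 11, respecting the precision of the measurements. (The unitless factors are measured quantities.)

2.93 × 10³ mL

415.126 × 7.16 = 2972.30216 → 2.97 × 10³ mL (3 s.f., last digit at the 10^1 place).
3.577 × 11 = 39.347 → 39 mL (2 s.f., last digit at the 10^0 place).
Difference: 2932.95516 mL; keep the coarser place, 10^1.
Result: 2.93 × 10³ mL.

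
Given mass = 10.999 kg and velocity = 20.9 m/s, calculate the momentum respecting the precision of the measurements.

momentum = 10.999 kg × 20.9 m/s = 229.8791 kg·m/s.
10.999 has 5 significant figures; 20.9 has 3.
Division/multiplication keeps the fewest: 3 significant figures.
Rounded: 2.30 × 10² kg·m/s.

2.30 × 10² kg·m/s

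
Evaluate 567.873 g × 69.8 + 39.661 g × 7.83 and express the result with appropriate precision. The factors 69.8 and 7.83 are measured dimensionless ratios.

567.873 × 69.8 = 39637.5354 → 3.96 × 10^4 g (3 s.f., last digit at the 10^2 place).
39.661 × 7.83 = 310.54563 → 311 g (3 s.f., last digit at the 10^0 place).
Sum: 39948.08103 g; keep the coarser place, 10^2.
Result: 3.99 × 10^4 g.

3.99 × 10^4 g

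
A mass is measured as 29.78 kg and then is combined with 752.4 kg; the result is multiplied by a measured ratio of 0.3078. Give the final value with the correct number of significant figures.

29.78 kg + 752.4 kg = 782.18 kg; the sum is limited to 1 decimal place (4 s.f.).
Carrying full precision, 782.18 × 0.3078 = 240.755004 kg; 0.3078 has 4 s.f., so the result keeps min(4, 4) = 4 s.f.
Rounded to 4 significant figures: 240.8 kg.

240.8 kg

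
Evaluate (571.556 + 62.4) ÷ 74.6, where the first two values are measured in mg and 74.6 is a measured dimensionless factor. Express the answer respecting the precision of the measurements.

571.556 mg + 62.4 mg = 633.956 mg; the sum is limited to 1 decimal place (4 s.f.).
Carrying full precision, 633.956 ÷ 74.6 = 8.49806970509… mg; 74.6 has 3 s.f., so the result keeps min(4, 3) = 3 s.f.
Rounded to 3 significant figures: 8.50 mg.

8.50 mg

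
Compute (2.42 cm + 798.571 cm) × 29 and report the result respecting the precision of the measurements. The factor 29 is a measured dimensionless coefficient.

2.42 cm + 798.571 cm = 800.991 cm; the sum is limited to 2 decimal places (5 s.f.).
Carrying full precision, 800.991 × 29 = 23228.739 cm; 29 has 2 s.f., so the result keeps min(5, 2) = 2 s.f.
Rounded to 2 significant figures: 2.3 × 10⁴ cm.

2.3 × 10⁴ cm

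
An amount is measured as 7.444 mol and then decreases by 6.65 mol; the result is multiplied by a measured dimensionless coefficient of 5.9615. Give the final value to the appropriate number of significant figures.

4.7 mol

7.444 mol − 6.65 mol = 0.794 mol; the difference is limited to 2 decimal places (2 s.f.).
Carrying full precision, 0.794 × 5.9615 = 4.733431 mol; 5.9615 has 5 s.f., so the result keeps min(2, 5) = 2 s.f.
Rounded to 2 significant figures: 4.7 mol.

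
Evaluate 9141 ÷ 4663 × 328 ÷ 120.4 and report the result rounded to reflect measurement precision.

9141 ÷ 4663 × 328 ÷ 120.4 = 5.34042290941…
Multiplication/division keeps the fewest significant figures: 9141 → 4 s.f., 4663 → 4 s.f., 328 → 3 s.f., 120.4 → 4 s.f.; limit is 3.
Rounded to 3 significant figures: 5.34.

5.34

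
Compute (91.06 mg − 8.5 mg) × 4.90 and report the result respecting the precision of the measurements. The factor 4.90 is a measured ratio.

91.06 mg − 8.5 mg = 82.56 mg; the difference is limited to 1 decimal place (3 s.f.).
Carrying full precision, 82.56 × 4.90 = 404.544 mg; 4.90 has 3 s.f., so the result keeps min(3, 3) = 3 s.f.
Rounded to 3 significant figures: 405 mg.

405 mg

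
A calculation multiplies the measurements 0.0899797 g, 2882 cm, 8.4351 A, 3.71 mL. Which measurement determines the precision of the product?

3.71 mL

0.0899797 g → 6 s.f.; 2882 cm → 4 s.f.; 8.4351 A → 5 s.f.; 3.71 mL → 3 s.f.
The fewest is 3 significant figures, from 3.71 mL.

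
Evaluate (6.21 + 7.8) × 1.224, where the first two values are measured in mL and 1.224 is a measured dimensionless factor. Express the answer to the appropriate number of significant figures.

17.1 mL

6.21 mL + 7.8 mL = 14.01 mL; the sum is limited to 1 decimal place (3 s.f.).
Carrying full precision, 14.01 × 1.224 = 17.14824 mL; 1.224 has 4 s.f., so the result keeps min(3, 4) = 3 s.f.
Rounded to 3 significant figures: 17.1 mL.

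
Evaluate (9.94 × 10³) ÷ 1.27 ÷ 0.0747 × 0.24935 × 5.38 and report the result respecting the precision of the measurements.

(9.94 × 10³) ÷ 1.27 ÷ 0.0747 × 0.24935 × 5.38 = 140557.398307…
Multiplication/division keeps the fewest significant figures: 9.94 × 10³ → 3 s.f., 1.27 → 3 s.f., 0.0747 → 3 s.f., 0.24935 → 5 s.f., 5.38 → 3 s.f.; limit is 3.
Rounded to 3 significant figures: 1.41 × 10⁵.

1.41 × 10⁵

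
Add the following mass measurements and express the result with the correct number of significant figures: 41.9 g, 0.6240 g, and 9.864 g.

52.4 g

41.9 g + 0.6240 g + 9.864 g = 52.3880 g.
Addition/subtraction keeps the fewest decimal places: 41.9 → 1 decimal place, 0.6240 → 4 decimal places, 9.864 → 3 decimal places; limit is 1.
Rounded to 1 decimal place: 52.4 g.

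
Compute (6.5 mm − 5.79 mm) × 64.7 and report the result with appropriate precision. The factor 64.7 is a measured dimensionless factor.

5 × 10¹ mm

6.5 mm − 5.79 mm = 0.71 mm; the difference is limited to 1 decimal place (1 s.f.).
Carrying full precision, 0.71 × 64.7 = 45.937 mm; 64.7 has 3 s.f., so the result keeps min(1, 3) = 1 s.f.
Rounded to 1 significant figure: 5 × 10¹ mm.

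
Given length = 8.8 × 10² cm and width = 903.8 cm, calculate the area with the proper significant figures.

8.0 × 10⁵ cm²

area = 8.8 × 10² cm × 903.8 cm = 795344 cm².
8.8 × 10² has 2 significant figures; 903.8 has 4.
Division/multiplication keeps the fewest: 2 significant figures.
Rounded: 8.0 × 10⁵ cm².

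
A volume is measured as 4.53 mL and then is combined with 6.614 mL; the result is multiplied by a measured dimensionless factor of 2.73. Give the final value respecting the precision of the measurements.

30.4 mL

4.53 mL + 6.614 mL = 11.144 mL; the sum is limited to 2 decimal places (4 s.f.).
Carrying full precision, 11.144 × 2.73 = 30.42312 mL; 2.73 has 3 s.f., so the result keeps min(4, 3) = 3 s.f.
Rounded to 3 significant figures: 30.4 mL.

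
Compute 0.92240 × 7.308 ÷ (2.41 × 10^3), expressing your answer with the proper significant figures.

2.80 × 10^-3

0.92240 × 7.308 ÷ (2.41 × 10^3) = 0.00279705360996…
Multiplication/division keeps the fewest significant figures: 0.92240 → 5 s.f., 7.308 → 4 s.f., 2.41 × 10^3 → 3 s.f.; limit is 3.
Rounded to 3 significant figures: 2.80 × 10^-3.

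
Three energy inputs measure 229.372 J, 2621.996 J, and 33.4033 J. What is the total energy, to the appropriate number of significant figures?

2884.771 J

229.372 J + 2621.996 J + 33.4033 J = 2884.7713 J.
Addition/subtraction keeps the fewest decimal places: 229.372 → 3 decimal places, 2621.996 → 3 decimal places, 33.4033 → 4 decimal places; limit is 3.
Rounded to 3 decimal places: 2884.771 J.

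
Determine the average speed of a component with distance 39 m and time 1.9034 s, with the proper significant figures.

average speed = 39 m ÷ 1.9034 s = 20.4896500998… m/s.
39 has 2 significant figures; 1.9034 has 5.
Division/multiplication keeps the fewest: 2 significant figures.
Rounded: 2.0 × 10¹ m/s.

2.0 × 10¹ m/s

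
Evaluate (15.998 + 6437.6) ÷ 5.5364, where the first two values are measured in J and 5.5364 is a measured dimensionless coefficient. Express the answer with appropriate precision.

15.998 J + 6437.6 J = 6453.598 J; the sum is limited to 1 decimal place (5 s.f.).
Carrying full precision, 6453.598 ÷ 5.5364 = 1165.66685933… J; 5.5364 has 5 s.f., so the result keeps min(5, 5) = 5 s.f.
Rounded to 5 significant figures: 1165.7 J.

1165.7 J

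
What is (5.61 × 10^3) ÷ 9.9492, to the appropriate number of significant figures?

564

(5.61 × 10^3) ÷ 9.9492 = 563.864431311…
Multiplication/division keeps the fewest significant figures: 5.61 × 10^3 → 3 s.f., 9.9492 → 5 s.f.; limit is 3.
Rounded to 3 significant figures: 564.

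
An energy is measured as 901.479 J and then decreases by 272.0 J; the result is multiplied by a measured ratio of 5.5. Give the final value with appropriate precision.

3.5 × 10³ J

901.479 J − 272.0 J = 629.479 J; the difference is limited to 1 decimal place (4 s.f.).
Carrying full precision, 629.479 × 5.5 = 3462.1345 J; 5.5 has 2 s.f., so the result keeps min(4, 2) = 2 s.f.
Rounded to 2 significant figures: 3.5 × 10³ J.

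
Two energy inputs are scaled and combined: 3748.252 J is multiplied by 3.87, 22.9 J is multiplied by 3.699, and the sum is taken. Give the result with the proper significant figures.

3748.252 × 3.87 = 14505.73524 → 1.45 × 10⁴ J (3 s.f., last digit at the 10^2 place).
22.9 × 3.699 = 84.7071 → 84.7 J (3 s.f., last digit at the 10^-1 place).
Sum: 14590.44234 J; keep the coarser place, 10^2.
Result: 1.46 × 10⁴ J.

1.46 × 10⁴ J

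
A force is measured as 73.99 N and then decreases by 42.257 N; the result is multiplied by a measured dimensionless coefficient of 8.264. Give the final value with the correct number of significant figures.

73.99 N − 42.257 N = 31.733 N; the difference is limited to 2 decimal places (4 s.f.).
Carrying full precision, 31.733 × 8.264 = 262.241512 N; 8.264 has 4 s.f., so the result keeps min(4, 4) = 4 s.f.
Rounded to 4 significant figures: 262.2 N.

262.2 N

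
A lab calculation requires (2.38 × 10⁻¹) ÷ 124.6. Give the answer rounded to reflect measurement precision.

(2.38 × 10⁻¹) ÷ 124.6 = 0.00191011235955…
Multiplication/division keeps the fewest significant figures: 2.38 × 10⁻¹ → 3 s.f., 124.6 → 4 s.f.; limit is 3.
Rounded to 3 significant figures: 0.00191.

0.00191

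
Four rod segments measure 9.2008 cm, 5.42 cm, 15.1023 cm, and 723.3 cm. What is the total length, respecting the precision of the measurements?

9.2008 cm + 5.42 cm + 15.1023 cm + 723.3 cm = 753.0231 cm.
Addition/subtraction keeps the fewest decimal places: 9.2008 → 4 decimal places, 5.42 → 2 decimal places, 15.1023 → 4 decimal places, 723.3 → 1 decimal place; limit is 1.
Rounded to 1 decimal place: 753.0 cm.

753.0 cm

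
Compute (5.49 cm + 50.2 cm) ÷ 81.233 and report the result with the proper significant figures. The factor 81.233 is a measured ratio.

0.686 cm

5.49 cm + 50.2 cm = 55.69 cm; the sum is limited to 1 decimal place (3 s.f.).
Carrying full precision, 55.69 ÷ 81.233 = 0.685558824616… cm; 81.233 has 5 s.f., so the result keeps min(3, 5) = 3 s.f.
Rounded to 3 significant figures: 0.686 cm.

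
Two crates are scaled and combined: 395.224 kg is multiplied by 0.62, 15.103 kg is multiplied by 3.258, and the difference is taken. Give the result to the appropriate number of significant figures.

395.224 × 0.62 = 245.03888 → 2.5 × 10² kg (2 s.f., last digit at the 10^1 place).
15.103 × 3.258 = 49.205574 → 49.21 kg (4 s.f., last digit at the 10^-2 place).
Difference: 195.833306 kg; keep the coarser place, 10^1.
Result: 2.0 × 10² kg.

2.0 × 10² kg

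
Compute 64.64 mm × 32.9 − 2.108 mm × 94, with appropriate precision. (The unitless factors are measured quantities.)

1.93 × 10³ mm

64.64 × 32.9 = 2126.656 → 2.13 × 10³ mm (3 s.f., last digit at the 10^1 place).
2.108 × 94 = 198.152 → 2.0 × 10² mm (2 s.f., last digit at the 10^1 place).
Difference: 1928.504 mm; keep the coarser place, 10^1.
Result: 1.93 × 10³ mm.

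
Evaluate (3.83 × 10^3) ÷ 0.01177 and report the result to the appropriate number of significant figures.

3.25 × 10^5

(3.83 × 10^3) ÷ 0.01177 = 325403.568394…
Multiplication/division keeps the fewest significant figures: 3.83 × 10^3 → 3 s.f., 0.01177 → 4 s.f.; limit is 3.
Rounded to 3 significant figures: 3.25 × 10^5.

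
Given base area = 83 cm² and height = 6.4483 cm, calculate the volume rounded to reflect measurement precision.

5.4 × 10² cm³

volume = 83 cm² × 6.4483 cm = 535.2089 cm³.
83 has 2 significant figures; 6.4483 has 5.
Division/multiplication keeps the fewest: 2 significant figures.
Rounded: 5.4 × 10² cm³.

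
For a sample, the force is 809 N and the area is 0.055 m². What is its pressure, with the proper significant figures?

1.5 × 10^4 Pa

pressure = 809 N ÷ 0.055 m² = 14709.0909091… Pa.
809 has 3 significant figures; 0.055 has 2.
Division/multiplication keeps the fewest: 2 significant figures.
Rounded: 1.5 × 10^4 Pa.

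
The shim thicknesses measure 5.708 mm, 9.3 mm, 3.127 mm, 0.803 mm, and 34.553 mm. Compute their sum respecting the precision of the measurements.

5.708 mm + 9.3 mm + 3.127 mm + 0.803 mm + 34.553 mm = 53.491 mm.
Addition/subtraction keeps the fewest decimal places: 5.708 → 3 decimal places, 9.3 → 1 decimal place, 3.127 → 3 decimal places, 0.803 → 3 decimal places, 34.553 → 3 decimal places; limit is 1.
Rounded to 1 decimal place: 53.5 mm.

53.5 mm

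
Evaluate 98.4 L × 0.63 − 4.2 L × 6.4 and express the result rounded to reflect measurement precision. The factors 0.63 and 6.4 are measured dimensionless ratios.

35 L

98.4 × 0.63 = 61.992 → 62 L (2 s.f., last digit at the 10^0 place).
4.2 × 6.4 = 26.88 → 27 L (2 s.f., last digit at the 10^0 place).
Difference: 35.112 L; keep the coarser place, 10^0.
Result: 35 L.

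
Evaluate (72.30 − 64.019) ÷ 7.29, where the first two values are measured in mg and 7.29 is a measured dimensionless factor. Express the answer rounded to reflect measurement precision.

1.14 mg

72.30 mg − 64.019 mg = 8.281 mg; the difference is limited to 2 decimal places (3 s.f.).
Carrying full precision, 8.281 ÷ 7.29 = 1.13593964335… mg; 7.29 has 3 s.f., so the result keeps min(3, 3) = 3 s.f.
Rounded to 3 significant figures: 1.14 mg.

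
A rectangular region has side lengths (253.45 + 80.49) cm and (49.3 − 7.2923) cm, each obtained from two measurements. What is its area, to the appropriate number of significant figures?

1.40 × 10^4 cm²

253.45 + 80.49 = 333.94, limited to 2 d.p. → 5 s.f.; 49.3 − 7.2923 = 42.0077, limited to 1 d.p. → 3 s.f.
Carrying full precision, 333.94 × 42.0077 = 14028.051338; keep min(5, 3) = 3 s.f.
Rounded to 3 significant figures: 1.40 × 10^4 cm².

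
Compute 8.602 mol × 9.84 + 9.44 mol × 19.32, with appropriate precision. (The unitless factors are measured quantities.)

8.602 × 9.84 = 84.64368 → 84.6 mol (3 s.f., last digit at the 10^-1 place).
9.44 × 19.32 = 182.3808 → 182 mol (3 s.f., last digit at the 10^0 place).
Sum: 267.02448 mol; keep the coarser place, 10^0.
Result: 267 mol.

267 mol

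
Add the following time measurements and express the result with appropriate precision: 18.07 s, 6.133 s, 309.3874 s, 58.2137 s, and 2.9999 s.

394.80 s

18.07 s + 6.133 s + 309.3874 s + 58.2137 s + 2.9999 s = 394.8040 s.
Addition/subtraction keeps the fewest decimal places: 18.07 → 2 decimal places, 6.133 → 3 decimal places, 309.3874 → 4 decimal places, 58.2137 → 4 decimal places, 2.9999 → 4 decimal places; limit is 2.
Rounded to 2 decimal places: 394.80 s.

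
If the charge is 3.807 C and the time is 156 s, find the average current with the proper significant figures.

2.44 × 10⁻² A

average current = 3.807 C ÷ 156 s = 0.0244038461538… A.
3.807 has 4 significant figures; 156 has 3.
Division/multiplication keeps the fewest: 3 significant figures.
Rounded: 2.44 × 10⁻² A.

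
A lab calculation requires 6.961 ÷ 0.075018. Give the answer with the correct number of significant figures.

6.961 ÷ 0.075018 = 92.7910634781…
Multiplication/division keeps the fewest significant figures: 6.961 → 4 s.f., 0.075018 → 5 s.f.; limit is 4.
Rounded to 4 significant figures: 92.79.

92.79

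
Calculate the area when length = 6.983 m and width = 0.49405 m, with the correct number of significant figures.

area = 6.983 m × 0.49405 m = 3.44995115 m².
6.983 has 4 significant figures; 0.49405 has 5.
Division/multiplication keeps the fewest: 4 significant figures.
Rounded: 3.450 m².

3.450 m²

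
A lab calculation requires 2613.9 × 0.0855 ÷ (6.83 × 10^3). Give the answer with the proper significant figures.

2613.9 × 0.0855 ÷ (6.83 × 10^3) = 0.0327215885798…
Multiplication/division keeps the fewest significant figures: 2613.9 → 5 s.f., 0.0855 → 3 s.f., 6.83 × 10^3 → 3 s.f.; limit is 3.
Rounded to 3 significant figures: 0.0327.

0.0327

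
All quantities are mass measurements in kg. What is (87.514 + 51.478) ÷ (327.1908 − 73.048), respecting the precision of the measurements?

0.546905

87.514 + 51.478 = 138.992, limited to 3 d.p. → 6 s.f.; 327.1908 − 73.048 = 254.1428, limited to 3 d.p. → 6 s.f.
Carrying full precision, 138.992 ÷ 254.1428 = 0.54690512578…; keep min(6, 6) = 6 s.f.
Rounded to 6 significant figures: 0.546905.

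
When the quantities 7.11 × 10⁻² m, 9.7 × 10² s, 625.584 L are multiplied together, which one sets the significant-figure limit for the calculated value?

7.11 × 10⁻² m → 3 s.f.; 9.7 × 10² s → 2 s.f.; 625.584 L → 6 s.f.
The fewest is 2 significant figures, from 9.7 × 10² s.

9.7 × 10² s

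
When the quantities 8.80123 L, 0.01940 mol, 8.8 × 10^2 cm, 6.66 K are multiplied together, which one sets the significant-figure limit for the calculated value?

8.80123 L → 6 s.f.; 0.01940 mol → 4 s.f.; 8.8 × 10^2 cm → 2 s.f.; 6.66 K → 3 s.f.
The fewest is 2 significant figures, from 8.8 × 10^2 cm.

8.8 × 10^2 cm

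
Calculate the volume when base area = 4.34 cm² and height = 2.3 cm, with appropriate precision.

10. cm³

volume = 4.34 cm² × 2.3 cm = 9.982 cm³.
4.34 has 3 significant figures; 2.3 has 2.
Division/multiplication keeps the fewest: 2 significant figures.
Rounded: 10. cm³.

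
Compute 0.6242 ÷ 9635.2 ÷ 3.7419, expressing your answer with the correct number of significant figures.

1.731 × 10⁻⁵

0.6242 ÷ 9635.2 ÷ 3.7419 = 0.000017312941176…
Multiplication/division keeps the fewest significant figures: 0.6242 → 4 s.f., 9635.2 → 5 s.f., 3.7419 → 5 s.f.; limit is 4.
Rounded to 4 significant figures: 1.731 × 10⁻⁵.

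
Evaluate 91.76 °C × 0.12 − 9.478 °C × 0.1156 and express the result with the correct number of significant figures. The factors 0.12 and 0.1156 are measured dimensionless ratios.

1.0 × 10¹ °C

91.76 × 0.12 = 11.0112 → 11 °C (2 s.f., last digit at the 10^0 place).
9.478 × 0.1156 = 1.0956568 → 1.096 °C (4 s.f., last digit at the 10^-3 place).
Difference: 9.9155432 °C; keep the coarser place, 10^0.
Result: 1.0 × 10¹ °C.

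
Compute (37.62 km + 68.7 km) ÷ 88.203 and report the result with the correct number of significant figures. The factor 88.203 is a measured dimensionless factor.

1.205 km

37.62 km + 68.7 km = 106.32 km; the sum is limited to 1 decimal place (4 s.f.).
Carrying full precision, 106.32 ÷ 88.203 = 1.20540117683… km; 88.203 has 5 s.f., so the result keeps min(4, 5) = 4 s.f.
Rounded to 4 significant figures: 1.205 km.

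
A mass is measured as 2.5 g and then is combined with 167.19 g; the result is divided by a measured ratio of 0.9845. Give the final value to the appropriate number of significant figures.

172.4 g

2.5 g + 167.19 g = 169.69 g; the sum is limited to 1 decimal place (4 s.f.).
Carrying full precision, 169.69 ÷ 0.9845 = 172.361604876… g; 0.9845 has 4 s.f., so the result keeps min(4, 4) = 4 s.f.
Rounded to 4 significant figures: 172.4 g.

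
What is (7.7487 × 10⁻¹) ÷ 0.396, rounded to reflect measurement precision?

1.96

(7.7487 × 10⁻¹) ÷ 0.396 = 1.95674242424…
Multiplication/division keeps the fewest significant figures: 7.7487 × 10⁻¹ → 5 s.f., 0.396 → 3 s.f.; limit is 3.
Rounded to 3 significant figures: 1.96.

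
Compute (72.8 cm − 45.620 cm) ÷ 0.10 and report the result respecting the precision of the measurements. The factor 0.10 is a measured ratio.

2.7 × 10^2 cm

72.8 cm − 45.620 cm = 27.180 cm; the difference is limited to 1 decimal place (3 s.f.).
Carrying full precision, 27.180 ÷ 0.10 = 271.8 cm; 0.10 has 2 s.f., so the result keeps min(3, 2) = 2 s.f.
Rounded to 2 significant figures: 2.7 × 10^2 cm.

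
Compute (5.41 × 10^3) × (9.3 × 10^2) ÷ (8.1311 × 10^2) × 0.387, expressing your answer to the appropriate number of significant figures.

(5.41 × 10^3) × (9.3 × 10^2) ÷ (8.1311 × 10^2) × 0.387 = 2394.64906347…
Multiplication/division keeps the fewest significant figures: 5.41 × 10^3 → 3 s.f., 9.3 × 10^2 → 2 s.f., 8.1311 × 10^2 → 5 s.f., 0.387 → 3 s.f.; limit is 2.
Rounded to 2 significant figures: 2.4 × 10^3.

2.4 × 10^3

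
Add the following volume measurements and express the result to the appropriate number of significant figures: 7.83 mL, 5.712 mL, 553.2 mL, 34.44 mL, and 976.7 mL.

7.83 mL + 5.712 mL + 553.2 mL + 34.44 mL + 976.7 mL = 1577.882 mL.
Addition/subtraction keeps the fewest decimal places: 7.83 → 2 decimal places, 5.712 → 3 decimal places, 553.2 → 1 decimal place, 34.44 → 2 decimal places, 976.7 → 1 decimal place; limit is 1.
Rounded to 1 decimal place: 1577.9 mL.

1577.9 mL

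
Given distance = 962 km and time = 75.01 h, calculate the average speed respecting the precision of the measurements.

average speed = 962 km ÷ 75.01 h = 12.8249566724… km/h.
962 has 3 significant figures; 75.01 has 4.
Division/multiplication keeps the fewest: 3 significant figures.
Rounded: 12.8 km/h.

12.8 km/h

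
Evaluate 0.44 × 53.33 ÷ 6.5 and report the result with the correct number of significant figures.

3.6

0.44 × 53.33 ÷ 6.5 = 3.61003076923…
Multiplication/division keeps the fewest significant figures: 0.44 → 2 s.f., 53.33 → 4 s.f., 6.5 → 2 s.f.; limit is 2.
Rounded to 2 significant figures: 3.6.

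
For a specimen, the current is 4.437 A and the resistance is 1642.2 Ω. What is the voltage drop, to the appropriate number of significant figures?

7286 V

voltage drop = 4.437 A × 1642.2 Ω = 7286.4414 V.
4.437 has 4 significant figures; 1642.2 has 5.
Division/multiplication keeps the fewest: 4 significant figures.
Rounded: 7286 V.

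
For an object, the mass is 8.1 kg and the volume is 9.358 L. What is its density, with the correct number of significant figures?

0.87 kg/L

density = 8.1 kg ÷ 9.358 L = 0.865569566147… kg/L.
8.1 has 2 significant figures; 9.358 has 4.
Division/multiplication keeps the fewest: 2 significant figures.
Rounded: 0.87 kg/L.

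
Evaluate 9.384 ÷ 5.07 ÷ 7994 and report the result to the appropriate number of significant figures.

2.32 × 10^-4

9.384 ÷ 5.07 ÷ 7994 = 0.000231534597694…
Multiplication/division keeps the fewest significant figures: 9.384 → 4 s.f., 5.07 → 3 s.f., 7994 → 4 s.f.; limit is 3.
Rounded to 3 significant figures: 2.32 × 10^-4.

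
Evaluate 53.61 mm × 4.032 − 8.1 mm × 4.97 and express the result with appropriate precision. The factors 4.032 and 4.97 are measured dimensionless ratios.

176 mm

53.61 × 4.032 = 216.15552 → 216.2 mm (4 s.f., last digit at the 10^-1 place).
8.1 × 4.97 = 40.257 → 40. mm (2 s.f., last digit at the 10^0 place).
Difference: 175.89852 mm; keep the coarser place, 10^0.
Result: 176 mm.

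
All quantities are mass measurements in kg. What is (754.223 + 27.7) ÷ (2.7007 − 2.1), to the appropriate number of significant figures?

754.223 + 27.7 = 781.923, limited to 1 d.p. → 4 s.f.; 2.7007 − 2.1 = 0.6007, limited to 1 d.p. → 1 s.f.
Carrying full precision, 781.923 ÷ 0.6007 = 1301.68636591…; keep min(4, 1) = 1 s.f.
Rounded to 1 significant figure: 1 × 10^3.

1 × 10^3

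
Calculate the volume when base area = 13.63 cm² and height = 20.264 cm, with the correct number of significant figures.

276.2 cm³

volume = 13.63 cm² × 20.264 cm = 276.19832 cm³.
13.63 has 4 significant figures; 20.264 has 5.
Division/multiplication keeps the fewest: 4 significant figures.
Rounded: 276.2 cm³.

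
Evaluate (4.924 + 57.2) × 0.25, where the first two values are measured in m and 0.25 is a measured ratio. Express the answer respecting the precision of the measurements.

4.924 m + 57.2 m = 62.124 m; the sum is limited to 1 decimal place (3 s.f.).
Carrying full precision, 62.124 × 0.25 = 15.531 m; 0.25 has 2 s.f., so the result keeps min(3, 2) = 2 s.f.
Rounded to 2 significant figures: 16 m.

16 m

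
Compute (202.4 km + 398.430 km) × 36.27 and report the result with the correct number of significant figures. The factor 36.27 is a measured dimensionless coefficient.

2.179 × 10⁴ km

202.4 km + 398.430 km = 600.830 km; the sum is limited to 1 decimal place (4 s.f.).
Carrying full precision, 600.830 × 36.27 = 21792.1041 km; 36.27 has 4 s.f., so the result keeps min(4, 4) = 4 s.f.
Rounded to 4 significant figures: 2.179 × 10⁴ km.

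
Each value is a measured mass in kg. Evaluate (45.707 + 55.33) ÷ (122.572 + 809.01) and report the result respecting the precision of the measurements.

0.10846

45.707 + 55.33 = 101.037, limited to 2 d.p. → 5 s.f.; 122.572 + 809.01 = 931.582, limited to 2 d.p. → 5 s.f.
Carrying full precision, 101.037 ÷ 931.582 = 0.108457441213…; keep min(5, 5) = 5 s.f.
Rounded to 5 significant figures: 0.10846.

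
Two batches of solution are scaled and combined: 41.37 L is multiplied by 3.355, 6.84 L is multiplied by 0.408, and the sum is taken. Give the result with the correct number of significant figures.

141.6 L

41.37 × 3.355 = 138.79635 → 138.8 L (4 s.f., last digit at the 10^-1 place).
6.84 × 0.408 = 2.79072 → 2.79 L (3 s.f., last digit at the 10^-2 place).
Sum: 141.58707 L; keep the coarser place, 10^-1.
Result: 141.6 L.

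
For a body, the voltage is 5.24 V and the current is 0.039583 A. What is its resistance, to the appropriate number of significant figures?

132 Ω

resistance = 5.24 V ÷ 0.039583 A = 132.380062148… Ω.
5.24 has 3 significant figures; 0.039583 has 5.
Division/multiplication keeps the fewest: 3 significant figures.
Rounded: 132 Ω.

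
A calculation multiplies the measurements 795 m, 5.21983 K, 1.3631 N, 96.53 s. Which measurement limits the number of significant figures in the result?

795 m → 3 s.f.; 5.21983 K → 6 s.f.; 1.3631 N → 5 s.f.; 96.53 s → 4 s.f.
The fewest is 3 significant figures, from 795 m.

795 m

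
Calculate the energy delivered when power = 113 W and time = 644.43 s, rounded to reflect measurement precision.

energy delivered = 113 W × 644.43 s = 72820.59 J.
113 has 3 significant figures; 644.43 has 5.
Division/multiplication keeps the fewest: 3 significant figures.
Rounded: 7.28 × 10^4 J.

7.28 × 10^4 J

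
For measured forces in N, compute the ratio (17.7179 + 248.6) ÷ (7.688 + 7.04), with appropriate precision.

18.08

17.7179 + 248.6 = 266.3179, limited to 1 d.p. → 4 s.f.; 7.688 + 7.04 = 14.728, limited to 2 d.p. → 4 s.f.
Carrying full precision, 266.3179 ÷ 14.728 = 18.0824212385…; keep min(4, 4) = 4 s.f.
Rounded to 4 significant figures: 18.08.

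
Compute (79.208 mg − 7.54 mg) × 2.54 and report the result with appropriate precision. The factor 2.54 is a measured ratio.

79.208 mg − 7.54 mg = 71.668 mg; the difference is limited to 2 decimal places (4 s.f.).
Carrying full precision, 71.668 × 2.54 = 182.03672 mg; 2.54 has 3 s.f., so the result keeps min(4, 3) = 3 s.f.
Rounded to 3 significant figures: 1.82 × 10² mg.

1.82 × 10² mg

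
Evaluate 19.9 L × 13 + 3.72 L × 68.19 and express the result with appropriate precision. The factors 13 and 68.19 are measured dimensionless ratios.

19.9 × 13 = 258.7 → 2.6 × 10^2 L (2 s.f., last digit at the 10^1 place).
3.72 × 68.19 = 253.6668 → 2.54 × 10^2 L (3 s.f., last digit at the 10^0 place).
Sum: 512.3668 L; keep the coarser place, 10^1.
Result: 5.1 × 10^2 L.

5.1 × 10^2 L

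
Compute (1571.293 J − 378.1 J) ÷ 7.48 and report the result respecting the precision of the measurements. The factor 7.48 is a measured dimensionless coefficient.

1.60 × 10² J

1571.293 J − 378.1 J = 1193.193 J; the difference is limited to 1 decimal place (5 s.f.).
Carrying full precision, 1193.193 ÷ 7.48 = 159.517780749… J; 7.48 has 3 s.f., so the result keeps min(5, 3) = 3 s.f.
Rounded to 3 significant figures: 1.60 × 10² J.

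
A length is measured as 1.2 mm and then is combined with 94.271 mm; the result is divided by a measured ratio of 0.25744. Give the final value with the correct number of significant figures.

1.2 mm + 94.271 mm = 95.471 mm; the sum is limited to 1 decimal place (3 s.f.).
Carrying full precision, 95.471 ÷ 0.25744 = 370.847576134… mm; 0.25744 has 5 s.f., so the result keeps min(3, 5) = 3 s.f.
Rounded to 3 significant figures: 371 mm.

371 mm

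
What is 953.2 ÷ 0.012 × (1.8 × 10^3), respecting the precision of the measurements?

953.2 ÷ 0.012 × (1.8 × 10^3) = 142980000
Multiplication/division keeps the fewest significant figures: 953.2 → 4 s.f., 0.012 → 2 s.f., 1.8 × 10^3 → 2 s.f.; limit is 2.
Rounded to 2 significant figures: 1.4 × 10^8.

1.4 × 10^8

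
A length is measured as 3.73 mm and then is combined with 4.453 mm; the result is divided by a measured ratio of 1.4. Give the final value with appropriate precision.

5.8 mm

3.73 mm + 4.453 mm = 8.183 mm; the sum is limited to 2 decimal places (3 s.f.).
Carrying full precision, 8.183 ÷ 1.4 = 5.845 mm; 1.4 has 2 s.f., so the result keeps min(3, 2) = 2 s.f.
Rounded to 2 significant figures: 5.8 mm.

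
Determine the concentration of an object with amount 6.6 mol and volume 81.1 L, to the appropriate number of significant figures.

0.081 mol/L

concentration = 6.6 mol ÷ 81.1 L = 0.0813810110974… mol/L.
6.6 has 2 significant figures; 81.1 has 3.
Division/multiplication keeps the fewest: 2 significant figures.
Rounded: 0.081 mol/L.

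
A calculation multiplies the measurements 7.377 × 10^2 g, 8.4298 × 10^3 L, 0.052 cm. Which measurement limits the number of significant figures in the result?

7.377 × 10^2 g → 4 s.f.; 8.4298 × 10^3 L → 5 s.f.; 0.052 cm → 2 s.f.
The fewest is 2 significant figures, from 0.052 cm.

0.052 cm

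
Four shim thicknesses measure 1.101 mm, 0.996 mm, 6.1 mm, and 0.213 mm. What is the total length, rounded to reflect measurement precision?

8.4 mm

1.101 mm + 0.996 mm + 6.1 mm + 0.213 mm = 8.410 mm.
Addition/subtraction keeps the fewest decimal places: 1.101 → 3 decimal places, 0.996 → 3 decimal places, 6.1 → 1 decimal place, 0.213 → 3 decimal places; limit is 1.
Rounded to 1 decimal place: 8.4 mm.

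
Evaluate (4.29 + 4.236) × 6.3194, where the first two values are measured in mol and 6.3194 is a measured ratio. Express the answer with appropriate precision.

4.29 mol + 4.236 mol = 8.526 mol; the sum is limited to 2 decimal places (3 s.f.).
Carrying full precision, 8.526 × 6.3194 = 53.8792044 mol; 6.3194 has 5 s.f., so the result keeps min(3, 5) = 3 s.f.
Rounded to 3 significant figures: 53.9 mol.

53.9 mol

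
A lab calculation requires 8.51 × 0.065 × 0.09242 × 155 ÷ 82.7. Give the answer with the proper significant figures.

8.51 × 0.065 × 0.09242 × 155 ÷ 82.7 = 0.0958153454051…
Multiplication/division keeps the fewest significant figures: 8.51 → 3 s.f., 0.065 → 2 s.f., 0.09242 → 4 s.f., 155 → 3 s.f., 82.7 → 3 s.f.; limit is 2.
Rounded to 2 significant figures: 0.096.

0.096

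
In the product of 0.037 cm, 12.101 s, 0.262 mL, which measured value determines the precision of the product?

0.037 cm

0.037 cm → 2 s.f.; 12.101 s → 5 s.f.; 0.262 mL → 3 s.f.
The fewest is 2 significant figures, from 0.037 cm.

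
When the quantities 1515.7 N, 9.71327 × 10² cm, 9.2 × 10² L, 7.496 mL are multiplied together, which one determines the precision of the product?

9.2 × 10² L

1515.7 N → 5 s.f.; 9.71327 × 10² cm → 6 s.f.; 9.2 × 10² L → 2 s.f.; 7.496 mL → 4 s.f.
The fewest is 2 significant figures, from 9.2 × 10² L.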